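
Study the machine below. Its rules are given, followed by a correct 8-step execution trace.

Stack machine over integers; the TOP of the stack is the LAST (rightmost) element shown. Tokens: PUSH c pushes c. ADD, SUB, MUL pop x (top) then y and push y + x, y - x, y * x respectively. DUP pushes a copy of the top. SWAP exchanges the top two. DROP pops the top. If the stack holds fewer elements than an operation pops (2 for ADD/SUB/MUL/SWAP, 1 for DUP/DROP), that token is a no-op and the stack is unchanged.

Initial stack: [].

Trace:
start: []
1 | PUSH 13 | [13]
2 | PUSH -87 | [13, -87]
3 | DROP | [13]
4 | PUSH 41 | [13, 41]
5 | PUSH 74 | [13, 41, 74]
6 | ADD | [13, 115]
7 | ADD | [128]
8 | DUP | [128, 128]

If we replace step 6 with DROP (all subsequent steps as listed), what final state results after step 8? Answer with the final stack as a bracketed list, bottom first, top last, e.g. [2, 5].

(re-executing from step 6 with the substitution; state before step 6: [13, 41, 74])
6 | DROP | [13, 41]
7 | ADD | [54]
8 | DUP | [54, 54]

[54, 54]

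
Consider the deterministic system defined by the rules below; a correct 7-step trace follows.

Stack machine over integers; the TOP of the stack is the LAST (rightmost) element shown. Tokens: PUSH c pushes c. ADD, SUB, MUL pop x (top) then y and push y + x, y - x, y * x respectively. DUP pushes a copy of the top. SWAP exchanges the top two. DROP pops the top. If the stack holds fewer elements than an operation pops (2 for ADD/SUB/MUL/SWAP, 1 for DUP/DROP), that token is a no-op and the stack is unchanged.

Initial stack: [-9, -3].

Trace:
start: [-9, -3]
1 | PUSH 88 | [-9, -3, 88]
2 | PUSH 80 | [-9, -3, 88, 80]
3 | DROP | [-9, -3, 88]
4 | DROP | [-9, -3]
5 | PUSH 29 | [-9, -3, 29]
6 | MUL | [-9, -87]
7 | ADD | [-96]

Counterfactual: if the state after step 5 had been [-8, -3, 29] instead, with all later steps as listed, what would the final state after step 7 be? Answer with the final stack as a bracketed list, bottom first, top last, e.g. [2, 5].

state after step 5 := [-8, -3, 29]
6 | MUL | [-8, -87]
7 | ADD | [-95]

[-95]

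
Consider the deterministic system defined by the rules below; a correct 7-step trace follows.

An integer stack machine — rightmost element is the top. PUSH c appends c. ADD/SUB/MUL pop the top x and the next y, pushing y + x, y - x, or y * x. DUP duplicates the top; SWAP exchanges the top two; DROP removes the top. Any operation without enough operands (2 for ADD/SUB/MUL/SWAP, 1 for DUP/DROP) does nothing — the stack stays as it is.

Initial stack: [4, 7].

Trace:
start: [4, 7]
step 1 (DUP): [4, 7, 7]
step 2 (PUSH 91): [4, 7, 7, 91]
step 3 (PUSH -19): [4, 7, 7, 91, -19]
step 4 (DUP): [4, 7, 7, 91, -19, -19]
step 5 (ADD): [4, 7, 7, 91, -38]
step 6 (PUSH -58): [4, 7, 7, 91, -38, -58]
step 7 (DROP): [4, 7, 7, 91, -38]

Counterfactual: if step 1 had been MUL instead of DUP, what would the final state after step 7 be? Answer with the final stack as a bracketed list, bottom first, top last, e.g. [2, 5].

[28, 91, -38]

(re-executing from step 1 with the substitution; state before step 1: [4, 7])
step 1 (MUL): [28]
step 2 (PUSH 91): [28, 91]
step 3 (PUSH -19): [28, 91, -19]
step 4 (DUP): [28, 91, -19, -19]
step 5 (ADD): [28, 91, -38]
step 6 (PUSH -58): [28, 91, -38, -58]
step 7 (DROP): [28, 91, -38]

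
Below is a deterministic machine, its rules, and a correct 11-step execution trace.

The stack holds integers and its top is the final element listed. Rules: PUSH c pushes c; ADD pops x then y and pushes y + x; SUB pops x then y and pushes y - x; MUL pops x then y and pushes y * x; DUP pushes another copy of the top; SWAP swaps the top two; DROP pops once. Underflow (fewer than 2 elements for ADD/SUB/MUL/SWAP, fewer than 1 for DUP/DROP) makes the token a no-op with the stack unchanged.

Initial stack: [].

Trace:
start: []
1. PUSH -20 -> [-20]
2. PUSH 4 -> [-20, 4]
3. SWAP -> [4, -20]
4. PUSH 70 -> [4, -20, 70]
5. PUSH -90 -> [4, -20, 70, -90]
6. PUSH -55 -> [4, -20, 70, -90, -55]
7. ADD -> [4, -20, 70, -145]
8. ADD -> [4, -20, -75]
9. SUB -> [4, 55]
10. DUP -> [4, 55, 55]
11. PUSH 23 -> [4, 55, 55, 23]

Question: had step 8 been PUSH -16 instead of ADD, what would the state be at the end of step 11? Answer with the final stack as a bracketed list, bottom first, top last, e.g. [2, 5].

(re-executing from step 8 with the substitution; state before step 8: [4, -20, 70, -145])
8. PUSH -16 -> [4, -20, 70, -145, -16]
9. SUB -> [4, -20, 70, -129]
10. DUP -> [4, -20, 70, -129, -129]
11. PUSH 23 -> [4, -20, 70, -129, -129, 23]

[4, -20, 70, -129, -129, 23]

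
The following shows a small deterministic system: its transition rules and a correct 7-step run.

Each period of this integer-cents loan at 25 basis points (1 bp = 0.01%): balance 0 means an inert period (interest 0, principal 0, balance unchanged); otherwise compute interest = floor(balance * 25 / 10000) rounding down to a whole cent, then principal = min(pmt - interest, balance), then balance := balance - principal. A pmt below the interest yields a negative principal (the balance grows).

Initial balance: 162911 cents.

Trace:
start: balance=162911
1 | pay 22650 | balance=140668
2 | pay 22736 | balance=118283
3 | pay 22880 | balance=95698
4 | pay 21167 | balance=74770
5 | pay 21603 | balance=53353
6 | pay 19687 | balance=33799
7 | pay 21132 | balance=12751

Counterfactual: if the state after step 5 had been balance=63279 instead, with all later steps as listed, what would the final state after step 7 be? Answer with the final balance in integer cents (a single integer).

22727

state after step 5 := balance=63279
6 | pay 19687 | balance=43750
7 | pay 21132 | balance=22727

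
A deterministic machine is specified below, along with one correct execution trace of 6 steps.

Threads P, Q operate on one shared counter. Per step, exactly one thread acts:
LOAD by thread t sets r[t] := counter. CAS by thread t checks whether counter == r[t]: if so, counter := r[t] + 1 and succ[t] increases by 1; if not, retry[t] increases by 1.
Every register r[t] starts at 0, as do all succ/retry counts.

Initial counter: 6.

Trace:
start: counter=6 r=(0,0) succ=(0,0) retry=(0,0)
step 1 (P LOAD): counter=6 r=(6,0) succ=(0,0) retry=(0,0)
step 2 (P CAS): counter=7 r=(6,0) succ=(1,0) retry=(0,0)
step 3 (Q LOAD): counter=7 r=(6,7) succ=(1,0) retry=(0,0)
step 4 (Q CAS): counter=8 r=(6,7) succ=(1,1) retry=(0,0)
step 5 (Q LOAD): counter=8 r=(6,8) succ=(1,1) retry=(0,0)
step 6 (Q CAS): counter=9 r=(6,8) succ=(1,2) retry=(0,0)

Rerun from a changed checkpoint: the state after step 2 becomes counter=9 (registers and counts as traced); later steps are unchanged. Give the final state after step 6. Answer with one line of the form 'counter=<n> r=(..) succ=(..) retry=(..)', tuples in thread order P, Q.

counter=11 r=(6,10) succ=(1,2) retry=(0,0)

state after step 2 := counter=9 r=(6,0) succ=(1,0) retry=(0,0)
step 3 (Q LOAD): counter=9 r=(6,9) succ=(1,0) retry=(0,0)
step 4 (Q CAS): counter=10 r=(6,9) succ=(1,1) retry=(0,0)
step 5 (Q LOAD): counter=10 r=(6,10) succ=(1,1) retry=(0,0)
step 6 (Q CAS): counter=11 r=(6,10) succ=(1,2) retry=(0,0)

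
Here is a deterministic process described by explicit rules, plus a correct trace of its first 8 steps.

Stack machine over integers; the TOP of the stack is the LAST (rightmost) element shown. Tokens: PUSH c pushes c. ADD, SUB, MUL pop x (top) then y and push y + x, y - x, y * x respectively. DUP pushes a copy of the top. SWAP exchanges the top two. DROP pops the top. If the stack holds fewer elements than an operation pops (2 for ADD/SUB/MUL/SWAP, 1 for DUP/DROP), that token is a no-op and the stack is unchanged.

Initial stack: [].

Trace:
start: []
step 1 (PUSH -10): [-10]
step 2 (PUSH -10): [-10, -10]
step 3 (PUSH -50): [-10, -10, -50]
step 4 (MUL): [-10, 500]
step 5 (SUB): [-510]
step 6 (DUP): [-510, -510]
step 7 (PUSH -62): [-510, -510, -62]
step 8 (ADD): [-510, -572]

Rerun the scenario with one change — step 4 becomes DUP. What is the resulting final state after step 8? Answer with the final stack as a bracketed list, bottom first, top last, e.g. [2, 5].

[-10, -10, 0, -62]

(re-executing from step 4 with the substitution; state before step 4: [-10, -10, -50])
step 4 (DUP): [-10, -10, -50, -50]
step 5 (SUB): [-10, -10, 0]
step 6 (DUP): [-10, -10, 0, 0]
step 7 (PUSH -62): [-10, -10, 0, 0, -62]
step 8 (ADD): [-10, -10, 0, -62]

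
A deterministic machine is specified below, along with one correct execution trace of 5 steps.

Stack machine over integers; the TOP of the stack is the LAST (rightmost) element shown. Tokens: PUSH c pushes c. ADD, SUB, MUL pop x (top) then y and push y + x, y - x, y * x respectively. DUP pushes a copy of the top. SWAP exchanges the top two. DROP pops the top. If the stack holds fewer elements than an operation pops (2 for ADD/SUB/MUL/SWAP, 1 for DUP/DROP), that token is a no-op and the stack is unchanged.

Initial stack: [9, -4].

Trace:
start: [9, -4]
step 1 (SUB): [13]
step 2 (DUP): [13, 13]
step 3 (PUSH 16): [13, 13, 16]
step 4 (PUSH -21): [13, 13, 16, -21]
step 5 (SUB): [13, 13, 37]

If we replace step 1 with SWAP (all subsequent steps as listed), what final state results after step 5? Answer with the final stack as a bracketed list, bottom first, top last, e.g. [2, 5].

[-4, 9, 9, 37]

(re-executing from step 1 with the substitution; state before step 1: [9, -4])
step 1 (SWAP): [-4, 9]
step 2 (DUP): [-4, 9, 9]
step 3 (PUSH 16): [-4, 9, 9, 16]
step 4 (PUSH -21): [-4, 9, 9, 16, -21]
step 5 (SUB): [-4, 9, 9, 37]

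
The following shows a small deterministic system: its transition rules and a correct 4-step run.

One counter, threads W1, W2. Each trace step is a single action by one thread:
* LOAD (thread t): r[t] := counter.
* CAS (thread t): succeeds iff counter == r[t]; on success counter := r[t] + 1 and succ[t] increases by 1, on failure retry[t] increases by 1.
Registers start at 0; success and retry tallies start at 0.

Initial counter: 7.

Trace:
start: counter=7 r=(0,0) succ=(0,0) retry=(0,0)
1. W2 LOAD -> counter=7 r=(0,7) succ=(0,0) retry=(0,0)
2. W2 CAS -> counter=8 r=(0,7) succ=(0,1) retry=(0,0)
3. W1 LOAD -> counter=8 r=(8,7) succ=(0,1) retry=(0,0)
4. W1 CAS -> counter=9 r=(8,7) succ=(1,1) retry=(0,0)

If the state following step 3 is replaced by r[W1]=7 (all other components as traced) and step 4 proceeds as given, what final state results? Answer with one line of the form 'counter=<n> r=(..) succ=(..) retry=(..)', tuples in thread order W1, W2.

state after step 3 := counter=8 r=(7,7) succ=(0,1) retry=(0,0)
4. W1 CAS -> counter=8 r=(7,7) succ=(0,1) retry=(1,0)

counter=8 r=(7,7) succ=(0,1) retry=(1,0)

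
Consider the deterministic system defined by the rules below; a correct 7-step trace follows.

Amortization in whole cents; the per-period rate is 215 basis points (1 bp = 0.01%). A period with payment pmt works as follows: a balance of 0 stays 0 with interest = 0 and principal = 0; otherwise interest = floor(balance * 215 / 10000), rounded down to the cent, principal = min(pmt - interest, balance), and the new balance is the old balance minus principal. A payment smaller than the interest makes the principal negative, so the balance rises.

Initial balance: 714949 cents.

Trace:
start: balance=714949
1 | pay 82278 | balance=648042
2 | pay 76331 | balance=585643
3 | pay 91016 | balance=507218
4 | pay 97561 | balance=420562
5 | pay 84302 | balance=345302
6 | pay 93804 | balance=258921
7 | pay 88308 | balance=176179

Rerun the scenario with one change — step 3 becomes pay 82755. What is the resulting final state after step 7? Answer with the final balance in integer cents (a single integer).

(re-executing from step 3 with the substitution; state before step 3: balance=585643)
3 | pay 82755 | balance=515479
4 | pay 97561 | balance=429000
5 | pay 84302 | balance=353921
6 | pay 93804 | balance=267726
7 | pay 88308 | balance=185174

185174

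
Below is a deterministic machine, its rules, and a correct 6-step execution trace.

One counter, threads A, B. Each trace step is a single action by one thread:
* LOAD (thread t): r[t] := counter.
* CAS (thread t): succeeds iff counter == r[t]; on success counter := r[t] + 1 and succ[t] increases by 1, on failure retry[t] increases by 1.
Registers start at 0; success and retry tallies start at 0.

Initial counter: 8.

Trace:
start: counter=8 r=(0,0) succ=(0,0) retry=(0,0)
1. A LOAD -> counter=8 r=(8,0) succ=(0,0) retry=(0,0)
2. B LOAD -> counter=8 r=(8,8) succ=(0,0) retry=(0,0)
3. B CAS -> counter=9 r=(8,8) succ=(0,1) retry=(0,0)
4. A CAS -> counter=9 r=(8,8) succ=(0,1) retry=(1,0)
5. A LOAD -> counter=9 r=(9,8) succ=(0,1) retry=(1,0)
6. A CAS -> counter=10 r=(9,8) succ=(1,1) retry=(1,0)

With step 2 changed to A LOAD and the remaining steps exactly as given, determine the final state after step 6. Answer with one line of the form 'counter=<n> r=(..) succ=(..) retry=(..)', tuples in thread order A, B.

counter=10 r=(9,0) succ=(2,0) retry=(0,1)

(re-executing from step 2 with the substitution; state before step 2: counter=8 r=(8,0) succ=(0,0) retry=(0,0))
2. A LOAD -> counter=8 r=(8,0) succ=(0,0) retry=(0,0)
3. B CAS -> counter=8 r=(8,0) succ=(0,0) retry=(0,1)
4. A CAS -> counter=9 r=(8,0) succ=(1,0) retry=(0,1)
5. A LOAD -> counter=9 r=(9,0) succ=(1,0) retry=(0,1)
6. A CAS -> counter=10 r=(9,0) succ=(2,0) retry=(0,1)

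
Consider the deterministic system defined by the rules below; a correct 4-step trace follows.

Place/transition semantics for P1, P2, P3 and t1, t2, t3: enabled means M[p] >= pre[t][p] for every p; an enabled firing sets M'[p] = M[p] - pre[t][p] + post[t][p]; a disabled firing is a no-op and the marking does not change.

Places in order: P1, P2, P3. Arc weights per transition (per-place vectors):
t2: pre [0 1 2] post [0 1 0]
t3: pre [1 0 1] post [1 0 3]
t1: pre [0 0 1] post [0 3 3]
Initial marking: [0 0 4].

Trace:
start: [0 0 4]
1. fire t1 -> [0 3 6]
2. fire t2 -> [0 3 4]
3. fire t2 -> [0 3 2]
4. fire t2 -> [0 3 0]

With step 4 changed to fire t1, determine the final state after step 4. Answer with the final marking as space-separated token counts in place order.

(re-executing from step 4 with the substitution; state before step 4: [0 3 2])
4. fire t1 -> [0 6 4]

0 6 4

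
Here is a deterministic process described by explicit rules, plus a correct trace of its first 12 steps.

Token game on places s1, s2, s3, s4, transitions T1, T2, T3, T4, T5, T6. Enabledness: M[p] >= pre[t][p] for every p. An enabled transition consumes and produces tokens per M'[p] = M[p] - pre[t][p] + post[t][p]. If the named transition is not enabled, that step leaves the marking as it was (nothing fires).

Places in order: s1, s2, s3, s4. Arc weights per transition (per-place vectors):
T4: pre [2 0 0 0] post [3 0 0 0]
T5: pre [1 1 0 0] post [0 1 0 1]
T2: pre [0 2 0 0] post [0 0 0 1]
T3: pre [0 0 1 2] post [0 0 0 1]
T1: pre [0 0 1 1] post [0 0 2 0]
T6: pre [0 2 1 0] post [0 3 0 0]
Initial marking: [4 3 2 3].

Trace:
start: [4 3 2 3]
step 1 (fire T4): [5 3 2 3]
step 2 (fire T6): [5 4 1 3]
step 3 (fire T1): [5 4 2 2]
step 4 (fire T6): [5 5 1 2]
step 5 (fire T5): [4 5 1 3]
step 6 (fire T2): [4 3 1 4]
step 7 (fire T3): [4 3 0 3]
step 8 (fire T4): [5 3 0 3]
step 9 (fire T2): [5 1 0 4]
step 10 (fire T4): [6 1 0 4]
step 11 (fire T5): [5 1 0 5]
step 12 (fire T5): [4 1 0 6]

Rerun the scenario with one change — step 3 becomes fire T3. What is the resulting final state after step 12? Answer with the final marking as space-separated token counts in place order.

(re-executing from step 3 with the substitution; state before step 3: [5 4 1 3])
step 3 (fire T3): [5 4 0 2]
step 4 (fire T6): [5 4 0 2]
step 5 (fire T5): [4 4 0 3]
step 6 (fire T2): [4 2 0 4]
step 7 (fire T3): [4 2 0 4]
step 8 (fire T4): [5 2 0 4]
step 9 (fire T2): [5 0 0 5]
step 10 (fire T4): [6 0 0 5]
step 11 (fire T5): [6 0 0 5]
step 12 (fire T5): [6 0 0 5]

6 0 0 5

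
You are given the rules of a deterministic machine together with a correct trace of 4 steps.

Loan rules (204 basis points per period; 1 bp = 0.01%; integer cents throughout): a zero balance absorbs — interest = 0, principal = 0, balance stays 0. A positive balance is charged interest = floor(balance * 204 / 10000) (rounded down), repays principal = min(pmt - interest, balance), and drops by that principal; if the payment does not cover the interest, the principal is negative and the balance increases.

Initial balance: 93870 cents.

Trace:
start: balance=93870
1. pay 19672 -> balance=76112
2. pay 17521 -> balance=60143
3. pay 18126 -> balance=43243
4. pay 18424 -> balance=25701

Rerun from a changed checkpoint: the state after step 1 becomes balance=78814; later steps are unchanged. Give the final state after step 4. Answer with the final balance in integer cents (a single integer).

28572

state after step 1 := balance=78814
2. pay 17521 -> balance=62900
3. pay 18126 -> balance=46057
4. pay 18424 -> balance=28572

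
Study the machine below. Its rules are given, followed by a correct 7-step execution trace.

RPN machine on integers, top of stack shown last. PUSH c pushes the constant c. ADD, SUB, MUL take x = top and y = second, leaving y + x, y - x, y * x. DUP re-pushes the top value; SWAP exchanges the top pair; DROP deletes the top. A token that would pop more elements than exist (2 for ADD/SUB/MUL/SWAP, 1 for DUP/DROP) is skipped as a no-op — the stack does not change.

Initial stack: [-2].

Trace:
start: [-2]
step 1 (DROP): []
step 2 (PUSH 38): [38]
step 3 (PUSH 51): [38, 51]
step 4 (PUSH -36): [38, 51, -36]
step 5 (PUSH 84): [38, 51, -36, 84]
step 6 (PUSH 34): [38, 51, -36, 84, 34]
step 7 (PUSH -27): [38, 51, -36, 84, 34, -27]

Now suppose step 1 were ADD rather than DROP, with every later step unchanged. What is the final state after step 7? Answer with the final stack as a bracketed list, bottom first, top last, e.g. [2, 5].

(re-executing from step 1 with the substitution; state before step 1: [-2])
step 1 (ADD): [-2]
step 2 (PUSH 38): [-2, 38]
step 3 (PUSH 51): [-2, 38, 51]
step 4 (PUSH -36): [-2, 38, 51, -36]
step 5 (PUSH 84): [-2, 38, 51, -36, 84]
step 6 (PUSH 34): [-2, 38, 51, -36, 84, 34]
step 7 (PUSH -27): [-2, 38, 51, -36, 84, 34, -27]

[-2, 38, 51, -36, 84, 34, -27]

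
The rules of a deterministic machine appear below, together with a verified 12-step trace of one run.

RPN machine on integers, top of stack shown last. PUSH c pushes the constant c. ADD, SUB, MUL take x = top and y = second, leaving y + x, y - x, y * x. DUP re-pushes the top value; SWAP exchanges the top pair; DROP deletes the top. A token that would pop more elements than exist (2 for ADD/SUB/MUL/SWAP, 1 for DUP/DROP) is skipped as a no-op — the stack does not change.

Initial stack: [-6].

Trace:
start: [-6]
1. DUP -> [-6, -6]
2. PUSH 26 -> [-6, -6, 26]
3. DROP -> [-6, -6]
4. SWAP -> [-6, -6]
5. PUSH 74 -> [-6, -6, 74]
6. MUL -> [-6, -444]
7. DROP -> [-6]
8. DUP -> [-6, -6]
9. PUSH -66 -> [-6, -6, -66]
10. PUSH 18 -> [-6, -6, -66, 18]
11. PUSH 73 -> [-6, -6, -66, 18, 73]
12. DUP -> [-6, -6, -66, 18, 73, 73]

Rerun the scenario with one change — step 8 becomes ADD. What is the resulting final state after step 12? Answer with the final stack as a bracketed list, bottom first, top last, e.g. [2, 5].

[-6, -66, 18, 73, 73]

(re-executing from step 8 with the substitution; state before step 8: [-6])
8. ADD -> [-6]
9. PUSH -66 -> [-6, -66]
10. PUSH 18 -> [-6, -66, 18]
11. PUSH 73 -> [-6, -66, 18, 73]
12. DUP -> [-6, -66, 18, 73, 73]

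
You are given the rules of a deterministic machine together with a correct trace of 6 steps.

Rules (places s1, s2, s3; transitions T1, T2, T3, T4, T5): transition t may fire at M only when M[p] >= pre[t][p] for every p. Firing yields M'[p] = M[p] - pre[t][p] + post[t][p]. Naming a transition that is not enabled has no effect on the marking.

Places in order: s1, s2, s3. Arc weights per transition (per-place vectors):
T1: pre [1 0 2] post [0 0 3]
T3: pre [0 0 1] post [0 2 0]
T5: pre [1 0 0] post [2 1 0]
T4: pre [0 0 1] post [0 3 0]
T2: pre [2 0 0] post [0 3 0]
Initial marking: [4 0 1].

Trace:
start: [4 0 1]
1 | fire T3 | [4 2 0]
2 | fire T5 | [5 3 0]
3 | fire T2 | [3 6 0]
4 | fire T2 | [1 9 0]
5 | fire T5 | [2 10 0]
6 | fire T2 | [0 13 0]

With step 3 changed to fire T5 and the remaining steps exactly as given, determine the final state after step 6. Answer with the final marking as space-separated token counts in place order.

3 11 0

(re-executing from step 3 with the substitution; state before step 3: [5 3 0])
3 | fire T5 | [6 4 0]
4 | fire T2 | [4 7 0]
5 | fire T5 | [5 8 0]
6 | fire T2 | [3 11 0]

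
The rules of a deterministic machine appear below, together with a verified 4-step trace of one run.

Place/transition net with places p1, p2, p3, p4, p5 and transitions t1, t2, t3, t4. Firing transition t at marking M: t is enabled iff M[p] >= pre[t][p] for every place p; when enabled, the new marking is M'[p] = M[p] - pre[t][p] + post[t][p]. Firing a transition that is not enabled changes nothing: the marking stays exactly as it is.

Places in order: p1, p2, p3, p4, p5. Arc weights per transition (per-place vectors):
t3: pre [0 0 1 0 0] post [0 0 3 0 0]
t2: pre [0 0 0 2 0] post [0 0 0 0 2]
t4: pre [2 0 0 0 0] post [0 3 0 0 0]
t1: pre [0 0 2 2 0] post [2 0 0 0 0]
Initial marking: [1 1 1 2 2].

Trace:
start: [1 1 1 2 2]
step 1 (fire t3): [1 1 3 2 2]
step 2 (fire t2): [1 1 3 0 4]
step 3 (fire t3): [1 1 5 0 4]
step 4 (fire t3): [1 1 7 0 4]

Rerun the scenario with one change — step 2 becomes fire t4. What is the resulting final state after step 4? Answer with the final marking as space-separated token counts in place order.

(re-executing from step 2 with the substitution; state before step 2: [1 1 3 2 2])
step 2 (fire t4): [1 1 3 2 2]
step 3 (fire t3): [1 1 5 2 2]
step 4 (fire t3): [1 1 7 2 2]

1 1 7 2 2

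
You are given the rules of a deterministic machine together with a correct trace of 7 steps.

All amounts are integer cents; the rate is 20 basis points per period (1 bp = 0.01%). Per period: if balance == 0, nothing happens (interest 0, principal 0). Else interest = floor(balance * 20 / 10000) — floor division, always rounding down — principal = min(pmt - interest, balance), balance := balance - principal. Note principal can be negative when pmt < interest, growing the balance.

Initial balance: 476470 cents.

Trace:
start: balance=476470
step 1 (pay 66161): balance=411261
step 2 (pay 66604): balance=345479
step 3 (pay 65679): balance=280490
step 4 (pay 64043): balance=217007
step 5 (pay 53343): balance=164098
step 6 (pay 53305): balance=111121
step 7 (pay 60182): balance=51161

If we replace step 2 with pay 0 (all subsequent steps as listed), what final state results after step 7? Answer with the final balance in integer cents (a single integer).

(re-executing from step 2 with the substitution; state before step 2: balance=411261)
step 2 (pay 0): balance=412083
step 3 (pay 65679): balance=347228
step 4 (pay 64043): balance=283879
step 5 (pay 53343): balance=231103
step 6 (pay 53305): balance=178260
step 7 (pay 60182): balance=118434

118434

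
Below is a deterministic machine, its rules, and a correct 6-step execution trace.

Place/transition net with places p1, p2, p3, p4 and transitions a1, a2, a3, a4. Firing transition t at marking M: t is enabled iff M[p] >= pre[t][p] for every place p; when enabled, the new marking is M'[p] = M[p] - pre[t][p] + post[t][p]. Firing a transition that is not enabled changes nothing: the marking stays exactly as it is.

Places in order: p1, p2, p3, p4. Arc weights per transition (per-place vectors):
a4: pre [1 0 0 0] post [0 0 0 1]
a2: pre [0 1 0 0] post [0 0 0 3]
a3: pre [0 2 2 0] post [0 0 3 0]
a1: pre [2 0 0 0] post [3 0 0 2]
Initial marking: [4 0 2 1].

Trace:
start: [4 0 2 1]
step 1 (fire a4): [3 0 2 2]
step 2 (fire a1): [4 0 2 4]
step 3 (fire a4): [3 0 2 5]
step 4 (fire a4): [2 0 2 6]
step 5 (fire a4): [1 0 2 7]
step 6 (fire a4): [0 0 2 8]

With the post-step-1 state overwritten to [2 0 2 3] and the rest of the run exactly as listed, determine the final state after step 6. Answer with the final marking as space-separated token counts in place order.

state after step 1 := [2 0 2 3]
step 2 (fire a1): [3 0 2 5]
step 3 (fire a4): [2 0 2 6]
step 4 (fire a4): [1 0 2 7]
step 5 (fire a4): [0 0 2 8]
step 6 (fire a4): [0 0 2 8]

0 0 2 8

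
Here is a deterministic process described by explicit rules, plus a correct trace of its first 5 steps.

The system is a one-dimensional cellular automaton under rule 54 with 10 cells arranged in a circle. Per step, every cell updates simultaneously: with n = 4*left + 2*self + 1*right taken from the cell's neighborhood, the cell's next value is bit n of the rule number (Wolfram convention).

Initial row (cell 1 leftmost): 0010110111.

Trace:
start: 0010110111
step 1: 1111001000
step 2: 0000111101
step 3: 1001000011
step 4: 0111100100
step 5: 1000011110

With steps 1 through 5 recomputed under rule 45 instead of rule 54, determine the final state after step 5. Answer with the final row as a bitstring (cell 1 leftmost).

(re-executing steps 1..5 under rule 45; state before step 1: 0010110111)
step 1: 0011101100
step 2: 1010011001
step 3: 0110010001
step 4: 1100010101
step 5: 0001011111

0001011111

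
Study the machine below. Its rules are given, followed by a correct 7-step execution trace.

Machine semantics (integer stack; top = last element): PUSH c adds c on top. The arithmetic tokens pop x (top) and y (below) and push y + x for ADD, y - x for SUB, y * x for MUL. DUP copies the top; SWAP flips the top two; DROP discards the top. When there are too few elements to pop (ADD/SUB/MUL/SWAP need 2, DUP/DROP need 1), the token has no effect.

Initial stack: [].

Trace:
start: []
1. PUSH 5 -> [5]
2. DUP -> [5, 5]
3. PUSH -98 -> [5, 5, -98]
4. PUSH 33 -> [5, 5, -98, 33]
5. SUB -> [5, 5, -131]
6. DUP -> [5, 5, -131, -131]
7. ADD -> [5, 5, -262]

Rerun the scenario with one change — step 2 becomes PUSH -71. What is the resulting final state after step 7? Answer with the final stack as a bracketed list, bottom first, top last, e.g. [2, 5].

(re-executing from step 2 with the substitution; state before step 2: [5])
2. PUSH -71 -> [5, -71]
3. PUSH -98 -> [5, -71, -98]
4. PUSH 33 -> [5, -71, -98, 33]
5. SUB -> [5, -71, -131]
6. DUP -> [5, -71, -131, -131]
7. ADD -> [5, -71, -262]

[5, -71, -262]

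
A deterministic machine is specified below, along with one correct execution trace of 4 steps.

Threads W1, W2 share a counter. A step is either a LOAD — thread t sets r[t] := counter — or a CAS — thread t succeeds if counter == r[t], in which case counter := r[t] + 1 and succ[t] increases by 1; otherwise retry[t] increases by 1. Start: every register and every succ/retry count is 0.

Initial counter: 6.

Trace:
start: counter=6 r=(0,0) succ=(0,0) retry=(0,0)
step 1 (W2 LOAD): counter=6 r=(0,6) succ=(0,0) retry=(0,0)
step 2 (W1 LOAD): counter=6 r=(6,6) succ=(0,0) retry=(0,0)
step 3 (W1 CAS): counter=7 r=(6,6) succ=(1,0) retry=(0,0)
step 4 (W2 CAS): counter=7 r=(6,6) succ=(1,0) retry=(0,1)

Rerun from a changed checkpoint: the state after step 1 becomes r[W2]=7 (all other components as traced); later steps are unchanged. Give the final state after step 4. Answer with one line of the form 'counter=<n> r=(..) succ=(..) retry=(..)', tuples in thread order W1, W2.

state after step 1 := counter=6 r=(0,7) succ=(0,0) retry=(0,0)
step 2 (W1 LOAD): counter=6 r=(6,7) succ=(0,0) retry=(0,0)
step 3 (W1 CAS): counter=7 r=(6,7) succ=(1,0) retry=(0,0)
step 4 (W2 CAS): counter=8 r=(6,7) succ=(1,1) retry=(0,0)

counter=8 r=(6,7) succ=(1,1) retry=(0,0)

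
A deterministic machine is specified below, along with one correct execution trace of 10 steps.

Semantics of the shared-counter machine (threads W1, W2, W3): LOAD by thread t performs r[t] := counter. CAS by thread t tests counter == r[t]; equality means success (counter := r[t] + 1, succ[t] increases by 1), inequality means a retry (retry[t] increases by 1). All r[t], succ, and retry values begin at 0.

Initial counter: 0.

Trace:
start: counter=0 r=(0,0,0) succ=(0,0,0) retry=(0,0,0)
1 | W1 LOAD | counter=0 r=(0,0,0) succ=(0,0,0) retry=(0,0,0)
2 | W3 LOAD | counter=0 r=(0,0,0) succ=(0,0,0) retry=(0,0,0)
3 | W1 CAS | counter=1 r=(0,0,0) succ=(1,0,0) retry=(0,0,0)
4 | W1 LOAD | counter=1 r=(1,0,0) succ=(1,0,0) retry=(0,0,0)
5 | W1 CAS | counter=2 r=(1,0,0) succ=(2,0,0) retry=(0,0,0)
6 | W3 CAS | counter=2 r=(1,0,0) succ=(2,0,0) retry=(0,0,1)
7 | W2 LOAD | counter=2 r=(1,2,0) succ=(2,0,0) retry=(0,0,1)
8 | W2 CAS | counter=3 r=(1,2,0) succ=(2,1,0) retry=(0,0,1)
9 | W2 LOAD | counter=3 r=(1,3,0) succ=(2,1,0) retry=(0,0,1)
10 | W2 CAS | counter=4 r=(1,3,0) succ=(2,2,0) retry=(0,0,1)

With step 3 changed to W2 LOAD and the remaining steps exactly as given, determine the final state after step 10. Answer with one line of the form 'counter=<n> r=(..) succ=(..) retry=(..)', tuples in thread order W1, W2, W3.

(re-executing from step 3 with the substitution; state before step 3: counter=0 r=(0,0,0) succ=(0,0,0) retry=(0,0,0))
3 | W2 LOAD | counter=0 r=(0,0,0) succ=(0,0,0) retry=(0,0,0)
4 | W1 LOAD | counter=0 r=(0,0,0) succ=(0,0,0) retry=(0,0,0)
5 | W1 CAS | counter=1 r=(0,0,0) succ=(1,0,0) retry=(0,0,0)
6 | W3 CAS | counter=1 r=(0,0,0) succ=(1,0,0) retry=(0,0,1)
7 | W2 LOAD | counter=1 r=(0,1,0) succ=(1,0,0) retry=(0,0,1)
8 | W2 CAS | counter=2 r=(0,1,0) succ=(1,1,0) retry=(0,0,1)
9 | W2 LOAD | counter=2 r=(0,2,0) succ=(1,1,0) retry=(0,0,1)
10 | W2 CAS | counter=3 r=(0,2,0) succ=(1,2,0) retry=(0,0,1)

counter=3 r=(0,2,0) succ=(1,2,0) retry=(0,0,1)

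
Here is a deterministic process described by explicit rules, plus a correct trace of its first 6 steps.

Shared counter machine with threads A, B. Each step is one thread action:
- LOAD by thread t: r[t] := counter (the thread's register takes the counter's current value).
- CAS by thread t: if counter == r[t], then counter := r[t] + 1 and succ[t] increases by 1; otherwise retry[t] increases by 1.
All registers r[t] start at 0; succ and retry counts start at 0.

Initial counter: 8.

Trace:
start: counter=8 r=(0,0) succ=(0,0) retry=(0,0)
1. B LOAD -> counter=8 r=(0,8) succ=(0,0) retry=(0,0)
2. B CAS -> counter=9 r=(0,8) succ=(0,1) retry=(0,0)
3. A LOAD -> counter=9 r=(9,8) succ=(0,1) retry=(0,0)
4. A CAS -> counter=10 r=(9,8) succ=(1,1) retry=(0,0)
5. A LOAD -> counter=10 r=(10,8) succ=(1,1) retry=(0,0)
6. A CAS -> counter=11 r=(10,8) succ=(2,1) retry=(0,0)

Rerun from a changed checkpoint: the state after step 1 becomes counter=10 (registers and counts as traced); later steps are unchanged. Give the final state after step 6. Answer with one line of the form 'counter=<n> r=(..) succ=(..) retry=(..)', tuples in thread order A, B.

counter=12 r=(11,8) succ=(2,0) retry=(0,1)

state after step 1 := counter=10 r=(0,8) succ=(0,0) retry=(0,0)
2. B CAS -> counter=10 r=(0,8) succ=(0,0) retry=(0,1)
3. A LOAD -> counter=10 r=(10,8) succ=(0,0) retry=(0,1)
4. A CAS -> counter=11 r=(10,8) succ=(1,0) retry=(0,1)
5. A LOAD -> counter=11 r=(11,8) succ=(1,0) retry=(0,1)
6. A CAS -> counter=12 r=(11,8) succ=(2,0) retry=(0,1)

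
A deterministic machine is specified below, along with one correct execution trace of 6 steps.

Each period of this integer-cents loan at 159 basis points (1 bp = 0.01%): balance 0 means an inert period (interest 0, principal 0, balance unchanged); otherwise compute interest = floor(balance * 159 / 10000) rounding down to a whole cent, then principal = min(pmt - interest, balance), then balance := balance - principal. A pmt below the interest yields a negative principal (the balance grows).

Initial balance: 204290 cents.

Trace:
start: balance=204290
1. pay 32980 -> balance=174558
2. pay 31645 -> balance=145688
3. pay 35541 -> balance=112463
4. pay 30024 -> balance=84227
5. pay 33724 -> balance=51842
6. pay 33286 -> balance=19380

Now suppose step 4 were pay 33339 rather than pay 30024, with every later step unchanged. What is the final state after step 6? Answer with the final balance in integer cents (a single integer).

(re-executing from step 4 with the substitution; state before step 4: balance=112463)
4. pay 33339 -> balance=80912
5. pay 33724 -> balance=48474
6. pay 33286 -> balance=15958

15958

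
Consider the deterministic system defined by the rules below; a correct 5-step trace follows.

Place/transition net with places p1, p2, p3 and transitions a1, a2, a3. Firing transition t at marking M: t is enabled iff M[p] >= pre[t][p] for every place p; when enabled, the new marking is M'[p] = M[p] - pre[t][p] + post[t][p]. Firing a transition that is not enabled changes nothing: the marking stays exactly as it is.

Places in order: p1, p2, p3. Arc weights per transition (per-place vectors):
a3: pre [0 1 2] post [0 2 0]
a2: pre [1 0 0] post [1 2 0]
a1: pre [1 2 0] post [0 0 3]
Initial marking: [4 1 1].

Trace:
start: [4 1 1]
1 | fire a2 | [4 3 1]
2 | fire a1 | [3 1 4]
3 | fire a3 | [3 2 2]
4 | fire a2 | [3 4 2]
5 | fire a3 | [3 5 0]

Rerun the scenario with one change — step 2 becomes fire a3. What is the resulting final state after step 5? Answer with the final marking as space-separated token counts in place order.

4 5 1

(re-executing from step 2 with the substitution; state before step 2: [4 3 1])
2 | fire a3 | [4 3 1]
3 | fire a3 | [4 3 1]
4 | fire a2 | [4 5 1]
5 | fire a3 | [4 5 1]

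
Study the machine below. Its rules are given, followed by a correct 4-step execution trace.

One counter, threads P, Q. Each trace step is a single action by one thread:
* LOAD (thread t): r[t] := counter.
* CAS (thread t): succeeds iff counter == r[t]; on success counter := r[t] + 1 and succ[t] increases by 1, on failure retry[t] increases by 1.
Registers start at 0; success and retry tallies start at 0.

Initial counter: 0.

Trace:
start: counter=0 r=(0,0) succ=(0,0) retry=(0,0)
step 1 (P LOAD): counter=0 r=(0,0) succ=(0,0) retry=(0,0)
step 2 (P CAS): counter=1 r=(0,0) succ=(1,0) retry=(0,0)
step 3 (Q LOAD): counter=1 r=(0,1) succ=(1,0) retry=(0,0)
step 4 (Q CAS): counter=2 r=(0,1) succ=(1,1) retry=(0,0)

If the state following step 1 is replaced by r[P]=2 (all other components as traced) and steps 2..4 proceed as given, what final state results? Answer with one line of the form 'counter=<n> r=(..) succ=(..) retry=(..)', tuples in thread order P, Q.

state after step 1 := counter=0 r=(2,0) succ=(0,0) retry=(0,0)
step 2 (P CAS): counter=0 r=(2,0) succ=(0,0) retry=(1,0)
step 3 (Q LOAD): counter=0 r=(2,0) succ=(0,0) retry=(1,0)
step 4 (Q CAS): counter=1 r=(2,0) succ=(0,1) retry=(1,0)

counter=1 r=(2,0) succ=(0,1) retry=(1,0)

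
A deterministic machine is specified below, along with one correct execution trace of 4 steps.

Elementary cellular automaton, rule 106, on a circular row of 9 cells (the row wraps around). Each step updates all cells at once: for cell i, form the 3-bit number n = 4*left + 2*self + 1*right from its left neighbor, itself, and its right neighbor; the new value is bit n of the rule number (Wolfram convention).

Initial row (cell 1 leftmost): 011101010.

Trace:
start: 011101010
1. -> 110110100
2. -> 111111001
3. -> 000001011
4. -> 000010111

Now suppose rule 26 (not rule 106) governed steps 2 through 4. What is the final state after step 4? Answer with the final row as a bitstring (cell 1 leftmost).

110000101

(re-executing steps 2..4 under rule 26; state before step 2: 110110100)
2. -> 100100011
3. -> 011010110
4. -> 110000101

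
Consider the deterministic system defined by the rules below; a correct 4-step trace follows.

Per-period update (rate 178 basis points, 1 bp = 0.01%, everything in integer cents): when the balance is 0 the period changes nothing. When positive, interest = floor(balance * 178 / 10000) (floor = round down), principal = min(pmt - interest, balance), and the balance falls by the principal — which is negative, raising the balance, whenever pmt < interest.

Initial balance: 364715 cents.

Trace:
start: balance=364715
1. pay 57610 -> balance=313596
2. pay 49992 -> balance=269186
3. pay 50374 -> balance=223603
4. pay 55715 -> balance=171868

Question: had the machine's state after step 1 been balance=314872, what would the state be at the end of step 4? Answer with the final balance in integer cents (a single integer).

state after step 1 := balance=314872
2. pay 49992 -> balance=270484
3. pay 50374 -> balance=224924
4. pay 55715 -> balance=173212

173212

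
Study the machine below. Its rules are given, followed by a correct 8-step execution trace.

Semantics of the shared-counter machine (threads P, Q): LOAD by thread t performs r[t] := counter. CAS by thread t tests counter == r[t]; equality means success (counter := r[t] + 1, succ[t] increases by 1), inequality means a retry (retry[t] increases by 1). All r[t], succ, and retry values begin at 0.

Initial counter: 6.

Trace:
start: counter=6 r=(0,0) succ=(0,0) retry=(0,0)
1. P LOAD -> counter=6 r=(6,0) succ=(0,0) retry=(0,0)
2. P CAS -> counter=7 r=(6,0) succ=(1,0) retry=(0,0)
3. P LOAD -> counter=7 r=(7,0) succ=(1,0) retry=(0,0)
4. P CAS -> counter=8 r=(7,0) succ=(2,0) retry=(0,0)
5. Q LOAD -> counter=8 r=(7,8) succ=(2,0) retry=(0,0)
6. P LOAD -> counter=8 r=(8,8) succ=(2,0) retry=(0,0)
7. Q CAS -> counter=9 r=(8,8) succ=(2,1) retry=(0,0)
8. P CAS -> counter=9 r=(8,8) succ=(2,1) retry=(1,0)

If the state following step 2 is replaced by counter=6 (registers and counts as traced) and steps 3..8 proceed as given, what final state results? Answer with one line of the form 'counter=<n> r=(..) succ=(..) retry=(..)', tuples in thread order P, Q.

counter=8 r=(7,7) succ=(2,1) retry=(1,0)

state after step 2 := counter=6 r=(6,0) succ=(1,0) retry=(0,0)
3. P LOAD -> counter=6 r=(6,0) succ=(1,0) retry=(0,0)
4. P CAS -> counter=7 r=(6,0) succ=(2,0) retry=(0,0)
5. Q LOAD -> counter=7 r=(6,7) succ=(2,0) retry=(0,0)
6. P LOAD -> counter=7 r=(7,7) succ=(2,0) retry=(0,0)
7. Q CAS -> counter=8 r=(7,7) succ=(2,1) retry=(0,0)
8. P CAS -> counter=8 r=(7,7) succ=(2,1) retry=(1,0)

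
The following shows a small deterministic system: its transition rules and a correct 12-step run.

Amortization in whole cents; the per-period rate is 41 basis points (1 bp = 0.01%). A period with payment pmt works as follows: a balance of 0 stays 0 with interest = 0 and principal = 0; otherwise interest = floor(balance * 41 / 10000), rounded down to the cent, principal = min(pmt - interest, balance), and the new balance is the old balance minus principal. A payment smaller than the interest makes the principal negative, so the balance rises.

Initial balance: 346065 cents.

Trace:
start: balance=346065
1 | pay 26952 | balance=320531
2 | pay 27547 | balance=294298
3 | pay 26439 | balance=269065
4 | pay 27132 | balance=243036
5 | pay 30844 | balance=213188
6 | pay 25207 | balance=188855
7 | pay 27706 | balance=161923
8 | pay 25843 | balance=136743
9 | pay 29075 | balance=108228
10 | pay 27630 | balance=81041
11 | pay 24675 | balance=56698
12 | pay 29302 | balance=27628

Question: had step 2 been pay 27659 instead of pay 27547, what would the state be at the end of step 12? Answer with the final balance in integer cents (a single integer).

(re-executing from step 2 with the substitution; state before step 2: balance=320531)
2 | pay 27659 | balance=294186
3 | pay 26439 | balance=268953
4 | pay 27132 | balance=242923
5 | pay 30844 | balance=213074
6 | pay 25207 | balance=188740
7 | pay 27706 | balance=161807
8 | pay 25843 | balance=136627
9 | pay 29075 | balance=108112
10 | pay 27630 | balance=80925
11 | pay 24675 | balance=56581
12 | pay 29302 | balance=27510

27510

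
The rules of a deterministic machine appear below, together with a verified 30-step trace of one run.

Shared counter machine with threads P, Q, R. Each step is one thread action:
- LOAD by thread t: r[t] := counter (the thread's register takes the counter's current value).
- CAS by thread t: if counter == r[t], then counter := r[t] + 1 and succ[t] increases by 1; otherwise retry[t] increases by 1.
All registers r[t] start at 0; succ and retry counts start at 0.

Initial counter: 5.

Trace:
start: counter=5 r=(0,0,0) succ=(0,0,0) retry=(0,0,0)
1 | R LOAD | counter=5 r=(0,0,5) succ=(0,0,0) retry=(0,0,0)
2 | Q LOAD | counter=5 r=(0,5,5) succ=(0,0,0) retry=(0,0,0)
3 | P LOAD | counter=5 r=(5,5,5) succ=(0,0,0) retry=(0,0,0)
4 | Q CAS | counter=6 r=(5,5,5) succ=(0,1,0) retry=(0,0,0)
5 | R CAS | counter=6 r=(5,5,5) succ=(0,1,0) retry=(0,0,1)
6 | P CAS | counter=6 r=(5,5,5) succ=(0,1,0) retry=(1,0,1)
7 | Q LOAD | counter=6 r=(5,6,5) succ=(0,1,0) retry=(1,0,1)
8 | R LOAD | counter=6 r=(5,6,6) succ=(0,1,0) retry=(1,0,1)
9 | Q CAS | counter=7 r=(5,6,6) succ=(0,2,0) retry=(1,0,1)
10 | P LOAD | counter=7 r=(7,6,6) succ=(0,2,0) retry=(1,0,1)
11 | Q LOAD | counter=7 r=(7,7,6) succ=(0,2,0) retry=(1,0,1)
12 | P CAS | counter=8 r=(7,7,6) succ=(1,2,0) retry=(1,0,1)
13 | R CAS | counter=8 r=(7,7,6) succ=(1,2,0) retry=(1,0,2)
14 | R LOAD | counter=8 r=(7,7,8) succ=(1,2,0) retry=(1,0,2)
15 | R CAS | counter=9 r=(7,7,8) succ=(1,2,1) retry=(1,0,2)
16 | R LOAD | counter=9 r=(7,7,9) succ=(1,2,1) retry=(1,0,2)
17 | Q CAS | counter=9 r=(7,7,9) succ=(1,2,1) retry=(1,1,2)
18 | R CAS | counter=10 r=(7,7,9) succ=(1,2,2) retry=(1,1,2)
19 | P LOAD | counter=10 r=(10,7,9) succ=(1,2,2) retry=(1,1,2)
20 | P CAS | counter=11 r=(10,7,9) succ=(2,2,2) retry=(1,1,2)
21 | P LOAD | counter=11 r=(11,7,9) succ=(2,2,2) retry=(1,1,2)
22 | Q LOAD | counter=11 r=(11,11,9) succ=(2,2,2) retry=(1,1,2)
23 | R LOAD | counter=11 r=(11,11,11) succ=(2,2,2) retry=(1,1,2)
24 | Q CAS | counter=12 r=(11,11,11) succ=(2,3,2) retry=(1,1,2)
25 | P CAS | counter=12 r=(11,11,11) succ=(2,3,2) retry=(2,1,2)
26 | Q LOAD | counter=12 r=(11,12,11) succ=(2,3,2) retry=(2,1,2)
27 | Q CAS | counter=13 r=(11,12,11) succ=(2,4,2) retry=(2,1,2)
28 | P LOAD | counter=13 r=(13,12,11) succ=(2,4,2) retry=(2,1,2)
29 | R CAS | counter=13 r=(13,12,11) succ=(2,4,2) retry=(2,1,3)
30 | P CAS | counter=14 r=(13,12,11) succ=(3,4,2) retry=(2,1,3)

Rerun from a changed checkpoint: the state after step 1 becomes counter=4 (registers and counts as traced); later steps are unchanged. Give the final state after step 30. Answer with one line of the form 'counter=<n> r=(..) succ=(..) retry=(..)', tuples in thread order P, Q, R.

counter=14 r=(13,12,11) succ=(3,4,3) retry=(2,1,2)

state after step 1 := counter=4 r=(0,0,5) succ=(0,0,0) retry=(0,0,0)
2 | Q LOAD | counter=4 r=(0,4,5) succ=(0,0,0) retry=(0,0,0)
3 | P LOAD | counter=4 r=(4,4,5) succ=(0,0,0) retry=(0,0,0)
4 | Q CAS | counter=5 r=(4,4,5) succ=(0,1,0) retry=(0,0,0)
5 | R CAS | counter=6 r=(4,4,5) succ=(0,1,1) retry=(0,0,0)
6 | P CAS | counter=6 r=(4,4,5) succ=(0,1,1) retry=(1,0,0)
7 | Q LOAD | counter=6 r=(4,6,5) succ=(0,1,1) retry=(1,0,0)
8 | R LOAD | counter=6 r=(4,6,6) succ=(0,1,1) retry=(1,0,0)
9 | Q CAS | counter=7 r=(4,6,6) succ=(0,2,1) retry=(1,0,0)
10 | P LOAD | counter=7 r=(7,6,6) succ=(0,2,1) retry=(1,0,0)
11 | Q LOAD | counter=7 r=(7,7,6) succ=(0,2,1) retry=(1,0,0)
12 | P CAS | counter=8 r=(7,7,6) succ=(1,2,1) retry=(1,0,0)
13 | R CAS | counter=8 r=(7,7,6) succ=(1,2,1) retry=(1,0,1)
14 | R LOAD | counter=8 r=(7,7,8) succ=(1,2,1) retry=(1,0,1)
15 | R CAS | counter=9 r=(7,7,8) succ=(1,2,2) retry=(1,0,1)
16 | R LOAD | counter=9 r=(7,7,9) succ=(1,2,2) retry=(1,0,1)
17 | Q CAS | counter=9 r=(7,7,9) succ=(1,2,2) retry=(1,1,1)
18 | R CAS | counter=10 r=(7,7,9) succ=(1,2,3) retry=(1,1,1)
19 | P LOAD | counter=10 r=(10,7,9) succ=(1,2,3) retry=(1,1,1)
20 | P CAS | counter=11 r=(10,7,9) succ=(2,2,3) retry=(1,1,1)
21 | P LOAD | counter=11 r=(11,7,9) succ=(2,2,3) retry=(1,1,1)
22 | Q LOAD | counter=11 r=(11,11,9) succ=(2,2,3) retry=(1,1,1)
23 | R LOAD | counter=11 r=(11,11,11) succ=(2,2,3) retry=(1,1,1)
24 | Q CAS | counter=12 r=(11,11,11) succ=(2,3,3) retry=(1,1,1)
25 | P CAS | counter=12 r=(11,11,11) succ=(2,3,3) retry=(2,1,1)
26 | Q LOAD | counter=12 r=(11,12,11) succ=(2,3,3) retry=(2,1,1)
27 | Q CAS | counter=13 r=(11,12,11) succ=(2,4,3) retry=(2,1,1)
28 | P LOAD | counter=13 r=(13,12,11) succ=(2,4,3) retry=(2,1,1)
29 | R CAS | counter=13 r=(13,12,11) succ=(2,4,3) retry=(2,1,2)
30 | P CAS | counter=14 r=(13,12,11) succ=(3,4,3) retry=(2,1,2)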